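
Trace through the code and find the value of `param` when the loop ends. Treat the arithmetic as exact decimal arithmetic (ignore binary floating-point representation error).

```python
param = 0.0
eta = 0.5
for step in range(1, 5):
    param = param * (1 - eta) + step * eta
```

Let's trace through this code step by step.

Initialize: param = 0.0
Initialize: eta = 0.5
Entering loop: for step in range(1, 5):
After iteration 1: step = 1, param = 0.5
After iteration 2: step = 2, param = 1.25
After iteration 3: step = 3, param = 2.125
After iteration 4: step = 4, param = 3.0625
Loop ends.

Final answer: 3.0625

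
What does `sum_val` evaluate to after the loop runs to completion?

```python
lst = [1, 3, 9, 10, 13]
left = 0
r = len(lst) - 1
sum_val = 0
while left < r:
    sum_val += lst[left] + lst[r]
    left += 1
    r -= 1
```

Let's trace through this code step by step.

Initialize: lst = [1, 3, 9, 10, 13]
Initialize: left = 0
Initialize: r = 4
Initialize: sum_val = 0
Entering loop: while left < r:
After iteration 1: left = 1, r = 3, sum_val = 14
After iteration 2: left = 2, r = 2, sum_val = 27
Loop ends.

Final answer: 27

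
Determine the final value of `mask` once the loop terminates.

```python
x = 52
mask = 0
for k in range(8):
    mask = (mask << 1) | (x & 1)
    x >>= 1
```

Let's trace through this code step by step.

Initialize: x = 52
Initialize: mask = 0
Entering loop: for k in range(8):
After iteration 1: k = 0, x = 26, mask = 0
After iteration 2: k = 1, x = 13, mask = 0
After iteration 3: k = 2, x = 6, mask = 1
After iteration 4: k = 3, x = 3, mask = 2
After iteration 5: k = 4, x = 1, mask = 5
After iteration 6: k = 5, x = 0, mask = 11
After iteration 7: k = 6, x = 0, mask = 22
After iteration 8: k = 7, x = 0, mask = 44
Loop ends.

Final answer: 44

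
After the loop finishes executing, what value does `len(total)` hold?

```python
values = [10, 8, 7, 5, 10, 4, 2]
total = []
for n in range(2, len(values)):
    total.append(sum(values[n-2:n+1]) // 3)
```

Let's trace through this code step by step.

Initialize: values = [10, 8, 7, 5, 10, 4, 2]
Initialize: total = []
Entering loop: for n in range(2, len(values)):
After iteration 1: n = 2, total = [8]
After iteration 2: n = 3, total = [8, 6]
After iteration 3: n = 4, total = [8, 6, 7]
After iteration 4: n = 5, total = [8, 6, 7, 6]
After iteration 5: n = 6, total = [8, 6, 7, 6, 5]
Loop ends.
len(total) = 5

Final answer: 5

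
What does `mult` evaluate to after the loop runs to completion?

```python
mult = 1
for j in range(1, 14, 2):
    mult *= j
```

Let's trace through this code step by step.

Initialize: mult = 1
Entering loop: for j in range(1, 14, 2):
After iteration 1: j = 1, mult = 1
After iteration 2: j = 3, mult = 3
After iteration 3: j = 5, mult = 15
After iteration 4: j = 7, mult = 105
After iteration 5: j = 9, mult = 945
After iteration 6: j = 11, mult = 10395
After iteration 7: j = 13, mult = 135135
Loop ends.

Final answer: 135135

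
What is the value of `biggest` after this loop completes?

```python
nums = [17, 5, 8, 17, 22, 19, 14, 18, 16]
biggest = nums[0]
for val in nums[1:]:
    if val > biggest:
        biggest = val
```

Let's trace through this code step by step.

Initialize: nums = [17, 5, 8, 17, 22, 19, 14, 18, 16]
Initialize: biggest = 17
Entering loop: for val in nums[1:]:
After iteration 1: val = 5, biggest = 17
After iteration 2: val = 8, biggest = 17
After iteration 3: val = 17, biggest = 17
After iteration 4: val = 22, biggest = 22
After iteration 5: val = 19, biggest = 22
After iteration 6: val = 14, biggest = 22
After iteration 7: val = 18, biggest = 22
After iteration 8: val = 16, biggest = 22
Loop ends.

Final answer: 22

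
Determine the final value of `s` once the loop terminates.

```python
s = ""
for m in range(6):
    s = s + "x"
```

Let's trace through this code step by step.

Initialize: s = ''
Entering loop: for m in range(6):
After iteration 1: m = 0, s = 'x'
After iteration 2: m = 1, s = 'xx'
After iteration 3: m = 2, s = 'xxx'
After iteration 4: m = 3, s = 'xxxx'
After iteration 5: m = 4, s = 'xxxxx'
After iteration 6: m = 5, s = 'xxxxxx'
Loop ends.

Final answer: 'xxxxxx'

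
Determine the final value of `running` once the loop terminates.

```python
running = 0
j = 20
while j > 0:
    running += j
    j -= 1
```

Let's trace through this code step by step.

Initialize: running = 0
Initialize: j = 20
Entering loop: while j > 0:
After iteration 1: running = 20, j = 19
After iteration 2: running = 39, j = 18
After iteration 3: running = 57, j = 17
After iteration 4: running = 74, j = 16
After iteration 5: running = 90, j = 15
After iteration 6: running = 105, j = 14
After iteration 7: running = 119, j = 13
After iteration 8: running = 132, j = 12
After iteration 9: running = 144, j = 11
After iteration 10: running = 155, j = 10
After iteration 11: running = 165, j = 9
After iteration 12: running = 174, j = 8
After iteration 13: running = 182, j = 7
After iteration 14: running = 189, j = 6
After iteration 15: running = 195, j = 5
After iteration 16: running = 200, j = 4
After iteration 17: running = 204, j = 3
After iteration 18: running = 207, j = 2
After iteration 19: running = 209, j = 1
After iteration 20: running = 210, j = 0
Loop ends.

Final answer: 210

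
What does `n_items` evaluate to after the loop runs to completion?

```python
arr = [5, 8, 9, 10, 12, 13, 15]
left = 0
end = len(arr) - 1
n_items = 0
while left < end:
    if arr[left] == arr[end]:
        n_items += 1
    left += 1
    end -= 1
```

Let's trace through this code step by step.

Initialize: arr = [5, 8, 9, 10, 12, 13, 15]
Initialize: left = 0
Initialize: end = 6
Initialize: n_items = 0
Entering loop: while left < end:
After iteration 1: left = 1, end = 5, n_items = 0
After iteration 2: left = 2, end = 4, n_items = 0
After iteration 3: left = 3, end = 3, n_items = 0
Loop ends.

Final answer: 0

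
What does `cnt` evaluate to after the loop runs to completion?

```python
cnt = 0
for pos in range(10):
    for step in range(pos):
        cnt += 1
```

Let's trace through this code step by step.

Initialize: cnt = 0
Entering loop: for pos in range(10):
After iteration 1: pos = 0, cnt = 0
After iteration 2: pos = 1, cnt = 1, step = 0
After iteration 3: pos = 2, cnt = 3, step = 1
After iteration 4: pos = 3, cnt = 6, step = 2
After iteration 5: pos = 4, cnt = 10, step = 3
After iteration 6: pos = 5, cnt = 15, step = 4
After iteration 7: pos = 6, cnt = 21, step = 5
After iteration 8: pos = 7, cnt = 28, step = 6
After iteration 9: pos = 8, cnt = 36, step = 7
After iteration 10: pos = 9, cnt = 45, step = 8
Loop ends.

Final answer: 45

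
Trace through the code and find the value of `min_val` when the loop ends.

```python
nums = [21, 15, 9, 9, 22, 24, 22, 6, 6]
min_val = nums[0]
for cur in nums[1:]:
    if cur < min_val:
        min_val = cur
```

Let's trace through this code step by step.

Initialize: nums = [21, 15, 9, 9, 22, 24, 22, 6, 6]
Initialize: min_val = 21
Entering loop: for cur in nums[1:]:
After iteration 1: cur = 15, min_val = 15
After iteration 2: cur = 9, min_val = 9
After iteration 3: cur = 9, min_val = 9
After iteration 4: cur = 22, min_val = 9
After iteration 5: cur = 24, min_val = 9
After iteration 6: cur = 22, min_val = 9
After iteration 7: cur = 6, min_val = 6
After iteration 8: cur = 6, min_val = 6
Loop ends.

Final answer: 6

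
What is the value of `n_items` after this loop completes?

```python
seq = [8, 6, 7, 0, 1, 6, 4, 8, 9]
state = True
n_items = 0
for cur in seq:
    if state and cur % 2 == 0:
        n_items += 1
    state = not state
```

Let's trace through this code step by step.

Initialize: seq = [8, 6, 7, 0, 1, 6, 4, 8, 9]
Initialize: state = True
Initialize: n_items = 0
Entering loop: for cur in seq:
After iteration 1: cur = 8, state = False, n_items = 1
After iteration 2: cur = 6, state = True, n_items = 1
After iteration 3: cur = 7, state = False, n_items = 1
After iteration 4: cur = 0, state = True, n_items = 1
After iteration 5: cur = 1, state = False, n_items = 1
After iteration 6: cur = 6, state = True, n_items = 1
After iteration 7: cur = 4, state = False, n_items = 2
After iteration 8: cur = 8, state = True, n_items = 2
After iteration 9: cur = 9, state = False, n_items = 2
Loop ends.

Final answer: 2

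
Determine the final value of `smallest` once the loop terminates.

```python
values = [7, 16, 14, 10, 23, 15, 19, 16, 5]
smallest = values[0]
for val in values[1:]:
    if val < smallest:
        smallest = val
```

Let's trace through this code step by step.

Initialize: values = [7, 16, 14, 10, 23, 15, 19, 16, 5]
Initialize: smallest = 7
Entering loop: for val in values[1:]:
After iteration 1: val = 16, smallest = 7
After iteration 2: val = 14, smallest = 7
After iteration 3: val = 10, smallest = 7
After iteration 4: val = 23, smallest = 7
After iteration 5: val = 15, smallest = 7
After iteration 6: val = 19, smallest = 7
After iteration 7: val = 16, smallest = 7
After iteration 8: val = 5, smallest = 5
Loop ends.

Final answer: 5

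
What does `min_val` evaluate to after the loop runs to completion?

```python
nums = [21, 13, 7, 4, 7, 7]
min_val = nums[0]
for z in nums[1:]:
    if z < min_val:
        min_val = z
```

Let's trace through this code step by step.

Initialize: nums = [21, 13, 7, 4, 7, 7]
Initialize: min_val = 21
Entering loop: for z in nums[1:]:
After iteration 1: z = 13, min_val = 13
After iteration 2: z = 7, min_val = 7
After iteration 3: z = 4, min_val = 4
After iteration 4: z = 7, min_val = 4
After iteration 5: z = 7, min_val = 4
Loop ends.

Final answer: 4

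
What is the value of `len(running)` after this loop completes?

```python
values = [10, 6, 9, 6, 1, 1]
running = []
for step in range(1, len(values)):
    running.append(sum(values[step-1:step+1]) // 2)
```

Let's trace through this code step by step.

Initialize: values = [10, 6, 9, 6, 1, 1]
Initialize: running = []
Entering loop: for step in range(1, len(values)):
After iteration 1: step = 1, running = [8]
After iteration 2: step = 2, running = [8, 7]
After iteration 3: step = 3, running = [8, 7, 7]
After iteration 4: step = 4, running = [8, 7, 7, 3]
After iteration 5: step = 5, running = [8, 7, 7, 3, 1]
Loop ends.
len(running) = 5

Final answer: 5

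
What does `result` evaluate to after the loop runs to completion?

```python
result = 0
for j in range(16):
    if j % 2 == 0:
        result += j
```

Let's trace through this code step by step.

Initialize: result = 0
Entering loop: for j in range(16):
After iteration 1: j = 0, result = 0
After iteration 2: j = 1, result = 0
After iteration 3: j = 2, result = 2
After iteration 4: j = 3, result = 2
After iteration 5: j = 4, result = 6
After iteration 6: j = 5, result = 6
After iteration 7: j = 6, result = 12
After iteration 8: j = 7, result = 12
After iteration 9: j = 8, result = 20
After iteration 10: j = 9, result = 20
After iteration 11: j = 10, result = 30
After iteration 12: j = 11, result = 30
After iteration 13: j = 12, result = 42
After iteration 14: j = 13, result = 42
After iteration 15: j = 14, result = 56
After iteration 16: j = 15, result = 56
Loop ends.

Final answer: 56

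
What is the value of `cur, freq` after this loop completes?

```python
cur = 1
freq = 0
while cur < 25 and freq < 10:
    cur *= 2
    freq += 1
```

Let's trace through this code step by step.

Initialize: cur = 1
Initialize: freq = 0
Entering loop: while cur < 25 and freq < 10:
After iteration 1: cur = 2, freq = 1
After iteration 2: cur = 4, freq = 2
After iteration 3: cur = 8, freq = 3
After iteration 4: cur = 16, freq = 4
After iteration 5: cur = 32, freq = 5
Loop ends.

Final answer: 32, 5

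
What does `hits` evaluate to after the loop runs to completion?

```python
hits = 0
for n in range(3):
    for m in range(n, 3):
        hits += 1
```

Let's trace through this code step by step.

Initialize: hits = 0
Entering loop: for n in range(3):
After iteration 1: n = 0, hits = 3
After iteration 2: n = 1, hits = 5
After iteration 3: n = 2, hits = 6
Loop ends.

Final answer: 6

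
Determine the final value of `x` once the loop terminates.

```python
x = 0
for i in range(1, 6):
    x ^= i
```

Let's trace through this code step by step.

Initialize: x = 0
Entering loop: for i in range(1, 6):
After iteration 1: i = 1, x = 1
After iteration 2: i = 2, x = 3
After iteration 3: i = 3, x = 0
After iteration 4: i = 4, x = 4
After iteration 5: i = 5, x = 1
Loop ends.

Final answer: 1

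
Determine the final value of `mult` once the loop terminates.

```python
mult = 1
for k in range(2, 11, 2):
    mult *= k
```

Let's trace through this code step by step.

Initialize: mult = 1
Entering loop: for k in range(2, 11, 2):
After iteration 1: k = 2, mult = 2
After iteration 2: k = 4, mult = 8
After iteration 3: k = 6, mult = 48
After iteration 4: k = 8, mult = 384
After iteration 5: k = 10, mult = 3840
Loop ends.

Final answer: 3840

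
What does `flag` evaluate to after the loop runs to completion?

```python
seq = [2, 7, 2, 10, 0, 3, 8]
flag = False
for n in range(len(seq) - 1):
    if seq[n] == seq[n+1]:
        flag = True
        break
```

Let's trace through this code step by step.

Initialize: seq = [2, 7, 2, 10, 0, 3, 8]
Initialize: flag = False
Entering loop: for n in range(len(seq) - 1):
After iteration 1: n = 0, flag = False
After iteration 2: n = 1, flag = False
After iteration 3: n = 2, flag = False
After iteration 4: n = 3, flag = False
After iteration 5: n = 4, flag = False
After iteration 6: n = 5, flag = False
Loop ends.

Final answer: False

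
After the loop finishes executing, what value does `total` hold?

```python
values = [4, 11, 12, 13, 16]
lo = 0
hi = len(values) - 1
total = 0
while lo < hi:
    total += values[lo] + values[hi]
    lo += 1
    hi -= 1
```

Let's trace through this code step by step.

Initialize: values = [4, 11, 12, 13, 16]
Initialize: lo = 0
Initialize: hi = 4
Initialize: total = 0
Entering loop: while lo < hi:
After iteration 1: lo = 1, hi = 3, total = 20
After iteration 2: lo = 2, hi = 2, total = 44
Loop ends.

Final answer: 44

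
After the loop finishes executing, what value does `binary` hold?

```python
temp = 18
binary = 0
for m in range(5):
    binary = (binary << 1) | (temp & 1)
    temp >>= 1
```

Let's trace through this code step by step.

Initialize: temp = 18
Initialize: binary = 0
Entering loop: for m in range(5):
After iteration 1: m = 0, temp = 9, binary = 0
After iteration 2: m = 1, temp = 4, binary = 1
After iteration 3: m = 2, temp = 2, binary = 2
After iteration 4: m = 3, temp = 1, binary = 4
After iteration 5: m = 4, temp = 0, binary = 9
Loop ends.

Final answer: 9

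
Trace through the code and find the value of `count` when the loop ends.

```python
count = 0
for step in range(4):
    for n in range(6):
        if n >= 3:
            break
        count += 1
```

Let's trace through this code step by step.

Initialize: count = 0
Entering loop: for step in range(4):
After iteration 1: step = 0, count = 3
After iteration 2: step = 1, count = 6
After iteration 3: step = 2, count = 9
After iteration 4: step = 3, count = 12
Loop ends.

Final answer: 12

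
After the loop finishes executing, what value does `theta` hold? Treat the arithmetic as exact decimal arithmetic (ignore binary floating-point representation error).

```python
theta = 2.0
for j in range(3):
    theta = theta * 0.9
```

Let's trace through this code step by step.

Initialize: theta = 2.0
Entering loop: for j in range(3):
After iteration 1: j = 0, theta = 1.8
After iteration 2: j = 1, theta = 1.62
After iteration 3: j = 2, theta = 1.458
Loop ends.

Final answer: 1.458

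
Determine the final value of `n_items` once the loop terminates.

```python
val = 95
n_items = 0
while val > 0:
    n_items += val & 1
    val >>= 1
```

Let's trace through this code step by step.

Initialize: val = 95
Initialize: n_items = 0
Entering loop: while val > 0:
After iteration 1: val = 47, n_items = 1
After iteration 2: val = 23, n_items = 2
After iteration 3: val = 11, n_items = 3
After iteration 4: val = 5, n_items = 4
After iteration 5: val = 2, n_items = 5
After iteration 6: val = 1, n_items = 5
After iteration 7: val = 0, n_items = 6
Loop ends.

Final answer: 6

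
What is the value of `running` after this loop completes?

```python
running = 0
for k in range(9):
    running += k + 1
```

Let's trace through this code step by step.

Initialize: running = 0
Entering loop: for k in range(9):
After iteration 1: k = 0, running = 1
After iteration 2: k = 1, running = 3
After iteration 3: k = 2, running = 6
After iteration 4: k = 3, running = 10
After iteration 5: k = 4, running = 15
After iteration 6: k = 5, running = 21
After iteration 7: k = 6, running = 28
After iteration 8: k = 7, running = 36
After iteration 9: k = 8, running = 45
Loop ends.

Final answer: 45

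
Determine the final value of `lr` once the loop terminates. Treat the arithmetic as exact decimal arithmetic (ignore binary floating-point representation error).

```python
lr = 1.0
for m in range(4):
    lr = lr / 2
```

Let's trace through this code step by step.

Initialize: lr = 1.0
Entering loop: for m in range(4):
After iteration 1: m = 0, lr = 0.5
After iteration 2: m = 1, lr = 0.25
After iteration 3: m = 2, lr = 0.125
After iteration 4: m = 3, lr = 0.0625
Loop ends.

Final answer: 0.0625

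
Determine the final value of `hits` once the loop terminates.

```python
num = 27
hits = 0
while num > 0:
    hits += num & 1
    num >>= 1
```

Let's trace through this code step by step.

Initialize: num = 27
Initialize: hits = 0
Entering loop: while num > 0:
After iteration 1: num = 13, hits = 1
After iteration 2: num = 6, hits = 2
After iteration 3: num = 3, hits = 2
After iteration 4: num = 1, hits = 3
After iteration 5: num = 0, hits = 4
Loop ends.

Final answer: 4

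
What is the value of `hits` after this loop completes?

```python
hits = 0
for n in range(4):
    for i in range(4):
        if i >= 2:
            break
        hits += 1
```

Let's trace through this code step by step.

Initialize: hits = 0
Entering loop: for n in range(4):
After iteration 1: n = 0, hits = 2
After iteration 2: n = 1, hits = 4
After iteration 3: n = 2, hits = 6
After iteration 4: n = 3, hits = 8
Loop ends.

Final answer: 8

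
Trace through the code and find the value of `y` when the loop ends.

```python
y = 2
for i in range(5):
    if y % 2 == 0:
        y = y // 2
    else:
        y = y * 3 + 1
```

Let's trace through this code step by step.

Initialize: y = 2
Entering loop: for i in range(5):
After iteration 1: i = 0, y = 1
After iteration 2: i = 1, y = 4
After iteration 3: i = 2, y = 2
After iteration 4: i = 3, y = 1
After iteration 5: i = 4, y = 4
Loop ends.

Final answer: 4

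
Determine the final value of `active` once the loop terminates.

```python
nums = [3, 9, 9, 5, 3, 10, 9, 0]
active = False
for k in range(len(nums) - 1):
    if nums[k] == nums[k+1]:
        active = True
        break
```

Let's trace through this code step by step.

Initialize: nums = [3, 9, 9, 5, 3, 10, 9, 0]
Initialize: active = False
Entering loop: for k in range(len(nums) - 1):
After iteration 1: k = 0, active = False
After iteration 2: k = 1, active = True
Loop ends.

Final answer: True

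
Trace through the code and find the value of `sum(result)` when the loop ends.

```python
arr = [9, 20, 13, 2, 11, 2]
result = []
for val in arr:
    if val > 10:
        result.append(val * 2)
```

Let's trace through this code step by step.

Initialize: arr = [9, 20, 13, 2, 11, 2]
Initialize: result = []
Entering loop: for val in arr:
After iteration 1: val = 9, result = []
After iteration 2: val = 20, result = [40]
After iteration 3: val = 13, result = [40, 26]
After iteration 4: val = 2, result = [40, 26]
After iteration 5: val = 11, result = [40, 26, 22]
After iteration 6: val = 2, result = [40, 26, 22]
Loop ends.
sum(result) = 88

Final answer: 88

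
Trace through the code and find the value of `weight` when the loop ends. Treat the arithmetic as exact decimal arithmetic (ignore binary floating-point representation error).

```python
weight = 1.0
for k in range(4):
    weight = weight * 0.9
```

Let's trace through this code step by step.

Initialize: weight = 1.0
Entering loop: for k in range(4):
After iteration 1: k = 0, weight = 0.9
After iteration 2: k = 1, weight = 0.81
After iteration 3: k = 2, weight = 0.729
After iteration 4: k = 3, weight = 0.6561
Loop ends.

Final answer: 0.6561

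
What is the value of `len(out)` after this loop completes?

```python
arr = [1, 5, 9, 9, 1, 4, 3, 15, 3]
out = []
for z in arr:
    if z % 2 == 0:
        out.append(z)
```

Let's trace through this code step by step.

Initialize: arr = [1, 5, 9, 9, 1, 4, 3, 15, 3]
Initialize: out = []
Entering loop: for z in arr:
After iteration 1: z = 1, out = []
After iteration 2: z = 5, out = []
After iteration 3: z = 9, out = []
After iteration 4: z = 9, out = []
After iteration 5: z = 1, out = []
After iteration 6: z = 4, out = [4]
After iteration 7: z = 3, out = [4]
After iteration 8: z = 15, out = [4]
After iteration 9: z = 3, out = [4]
Loop ends.
len(out) = 1

Final answer: 1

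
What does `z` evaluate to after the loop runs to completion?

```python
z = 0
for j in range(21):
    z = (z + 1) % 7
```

Let's trace through this code step by step.

Initialize: z = 0
Entering loop: for j in range(21):
After iteration 1: j = 0, z = 1
After iteration 2: j = 1, z = 2
After iteration 3: j = 2, z = 3
After iteration 4: j = 3, z = 4
After iteration 5: j = 4, z = 5
After iteration 6: j = 5, z = 6
After iteration 7: j = 6, z = 0
After iteration 8: j = 7, z = 1
After iteration 9: j = 8, z = 2
After iteration 10: j = 9, z = 3
After iteration 11: j = 10, z = 4
After iteration 12: j = 11, z = 5
After iteration 13: j = 12, z = 6
After iteration 14: j = 13, z = 0
After iteration 15: j = 14, z = 1
After iteration 16: j = 15, z = 2
After iteration 17: j = 16, z = 3
After iteration 18: j = 17, z = 4
After iteration 19: j = 18, z = 5
After iteration 20: j = 19, z = 6
After iteration 21: j = 20, z = 0
Loop ends.

Final answer: 0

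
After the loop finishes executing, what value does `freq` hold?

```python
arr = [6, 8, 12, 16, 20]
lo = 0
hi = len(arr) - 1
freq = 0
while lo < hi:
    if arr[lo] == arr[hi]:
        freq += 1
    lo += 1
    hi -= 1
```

Let's trace through this code step by step.

Initialize: arr = [6, 8, 12, 16, 20]
Initialize: lo = 0
Initialize: hi = 4
Initialize: freq = 0
Entering loop: while lo < hi:
After iteration 1: lo = 1, hi = 3, freq = 0
After iteration 2: lo = 2, hi = 2, freq = 0
Loop ends.

Final answer: 0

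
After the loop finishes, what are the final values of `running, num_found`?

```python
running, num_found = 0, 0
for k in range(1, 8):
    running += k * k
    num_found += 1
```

Let's trace through this code step by step.

Initialize: running = 0
Initialize: num_found = 0
Entering loop: for k in range(1, 8):
After iteration 1: k = 1, running = 1, num_found = 1
After iteration 2: k = 2, running = 5, num_found = 2
After iteration 3: k = 3, running = 14, num_found = 3
After iteration 4: k = 4, running = 30, num_found = 4
After iteration 5: k = 5, running = 55, num_found = 5
After iteration 6: k = 6, running = 91, num_found = 6
After iteration 7: k = 7, running = 140, num_found = 7
Loop ends.

Final answer: 140, 7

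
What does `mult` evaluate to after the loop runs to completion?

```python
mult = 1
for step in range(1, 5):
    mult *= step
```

Let's trace through this code step by step.

Initialize: mult = 1
Entering loop: for step in range(1, 5):
After iteration 1: step = 1, mult = 1
After iteration 2: step = 2, mult = 2
After iteration 3: step = 3, mult = 6
After iteration 4: step = 4, mult = 24
Loop ends.

Final answer: 24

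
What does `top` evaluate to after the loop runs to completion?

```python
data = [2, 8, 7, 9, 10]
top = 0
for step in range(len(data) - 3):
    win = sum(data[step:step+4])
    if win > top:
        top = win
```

Let's trace through this code step by step.

Initialize: data = [2, 8, 7, 9, 10]
Initialize: top = 0
Entering loop: for step in range(len(data) - 3):
After iteration 1: step = 0, top = 26, win = 26
After iteration 2: step = 1, top = 34, win = 34
Loop ends.

Final answer: 34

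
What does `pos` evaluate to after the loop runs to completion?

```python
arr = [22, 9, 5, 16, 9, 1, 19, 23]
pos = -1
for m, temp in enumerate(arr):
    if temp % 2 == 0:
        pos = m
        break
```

Let's trace through this code step by step.

Initialize: arr = [22, 9, 5, 16, 9, 1, 19, 23]
Initialize: pos = -1
Entering loop: for m, temp in enumerate(arr):
After iteration 1: m = 0, temp = 22, pos = 0
Loop ends.

Final answer: 0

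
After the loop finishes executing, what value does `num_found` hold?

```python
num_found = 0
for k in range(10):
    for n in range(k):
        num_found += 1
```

Let's trace through this code step by step.

Initialize: num_found = 0
Entering loop: for k in range(10):
After iteration 1: k = 0, num_found = 0
After iteration 2: k = 1, num_found = 1, n = 0
After iteration 3: k = 2, num_found = 3, n = 1
After iteration 4: k = 3, num_found = 6, n = 2
After iteration 5: k = 4, num_found = 10, n = 3
After iteration 6: k = 5, num_found = 15, n = 4
After iteration 7: k = 6, num_found = 21, n = 5
After iteration 8: k = 7, num_found = 28, n = 6
After iteration 9: k = 8, num_found = 36, n = 7
After iteration 10: k = 9, num_found = 45, n = 8
Loop ends.

Final answer: 45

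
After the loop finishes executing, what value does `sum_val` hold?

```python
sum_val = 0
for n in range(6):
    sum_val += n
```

Let's trace through this code step by step.

Initialize: sum_val = 0
Entering loop: for n in range(6):
After iteration 1: n = 0, sum_val = 0
After iteration 2: n = 1, sum_val = 1
After iteration 3: n = 2, sum_val = 3
After iteration 4: n = 3, sum_val = 6
After iteration 5: n = 4, sum_val = 10
After iteration 6: n = 5, sum_val = 15
Loop ends.

Final answer: 15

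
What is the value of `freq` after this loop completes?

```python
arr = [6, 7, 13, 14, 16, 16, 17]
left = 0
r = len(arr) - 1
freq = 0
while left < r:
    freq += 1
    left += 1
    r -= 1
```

Let's trace through this code step by step.

Initialize: arr = [6, 7, 13, 14, 16, 16, 17]
Initialize: left = 0
Initialize: r = 6
Initialize: freq = 0
Entering loop: while left < r:
After iteration 1: left = 1, r = 5, freq = 1
After iteration 2: left = 2, r = 4, freq = 2
After iteration 3: left = 3, r = 3, freq = 3
Loop ends.

Final answer: 3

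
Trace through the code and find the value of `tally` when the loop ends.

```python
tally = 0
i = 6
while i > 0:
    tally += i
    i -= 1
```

Let's trace through this code step by step.

Initialize: tally = 0
Initialize: i = 6
Entering loop: while i > 0:
After iteration 1: tally = 6, i = 5
After iteration 2: tally = 11, i = 4
After iteration 3: tally = 15, i = 3
After iteration 4: tally = 18, i = 2
After iteration 5: tally = 20, i = 1
After iteration 6: tally = 21, i = 0
Loop ends.

Final answer: 21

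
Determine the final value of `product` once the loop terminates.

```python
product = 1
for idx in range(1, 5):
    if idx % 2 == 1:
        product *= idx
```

Let's trace through this code step by step.

Initialize: product = 1
Entering loop: for idx in range(1, 5):
After iteration 1: idx = 1, product = 1
After iteration 2: idx = 2, product = 1
After iteration 3: idx = 3, product = 3
After iteration 4: idx = 4, product = 3
Loop ends.

Final answer: 3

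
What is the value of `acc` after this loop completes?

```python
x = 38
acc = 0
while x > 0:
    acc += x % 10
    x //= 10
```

Let's trace through this code step by step.

Initialize: x = 38
Initialize: acc = 0
Entering loop: while x > 0:
After iteration 1: x = 3, acc = 8
After iteration 2: x = 0, acc = 11
Loop ends.

Final answer: 11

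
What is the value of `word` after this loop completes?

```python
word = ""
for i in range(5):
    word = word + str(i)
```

Let's trace through this code step by step.

Initialize: word = ''
Entering loop: for i in range(5):
After iteration 1: i = 0, word = '0'
After iteration 2: i = 1, word = '01'
After iteration 3: i = 2, word = '012'
After iteration 4: i = 3, word = '0123'
After iteration 5: i = 4, word = '01234'
Loop ends.

Final answer: '01234'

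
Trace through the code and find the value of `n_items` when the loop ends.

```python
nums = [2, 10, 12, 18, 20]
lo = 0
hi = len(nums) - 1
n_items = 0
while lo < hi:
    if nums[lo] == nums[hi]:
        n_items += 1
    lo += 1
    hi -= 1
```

Let's trace through this code step by step.

Initialize: nums = [2, 10, 12, 18, 20]
Initialize: lo = 0
Initialize: hi = 4
Initialize: n_items = 0
Entering loop: while lo < hi:
After iteration 1: lo = 1, hi = 3, n_items = 0
After iteration 2: lo = 2, hi = 2, n_items = 0
Loop ends.

Final answer: 0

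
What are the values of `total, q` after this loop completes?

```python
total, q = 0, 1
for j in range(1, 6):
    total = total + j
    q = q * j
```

Let's trace through this code step by step.

Initialize: total = 0
Initialize: q = 1
Entering loop: for j in range(1, 6):
After iteration 1: j = 1, total = 1, q = 1
After iteration 2: j = 2, total = 3, q = 2
After iteration 3: j = 3, total = 6, q = 6
After iteration 4: j = 4, total = 10, q = 24
After iteration 5: j = 5, total = 15, q = 120
Loop ends.

Final answer: 15, 120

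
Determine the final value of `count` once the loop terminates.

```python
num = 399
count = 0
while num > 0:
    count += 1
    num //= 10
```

Let's trace through this code step by step.

Initialize: num = 399
Initialize: count = 0
Entering loop: while num > 0:
After iteration 1: num = 39, count = 1
After iteration 2: num = 3, count = 2
After iteration 3: num = 0, count = 3
Loop ends.

Final answer: 3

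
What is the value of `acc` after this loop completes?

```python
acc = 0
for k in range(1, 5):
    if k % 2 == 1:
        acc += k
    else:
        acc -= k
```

Let's trace through this code step by step.

Initialize: acc = 0
Entering loop: for k in range(1, 5):
After iteration 1: k = 1, acc = 1
After iteration 2: k = 2, acc = -1
After iteration 3: k = 3, acc = 2
After iteration 4: k = 4, acc = -2
Loop ends.

Final answer: -2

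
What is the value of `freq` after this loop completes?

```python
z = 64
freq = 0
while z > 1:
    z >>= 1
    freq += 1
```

Let's trace through this code step by step.

Initialize: z = 64
Initialize: freq = 0
Entering loop: while z > 1:
After iteration 1: z = 32, freq = 1
After iteration 2: z = 16, freq = 2
After iteration 3: z = 8, freq = 3
After iteration 4: z = 4, freq = 4
After iteration 5: z = 2, freq = 5
After iteration 6: z = 1, freq = 6
Loop ends.

Final answer: 6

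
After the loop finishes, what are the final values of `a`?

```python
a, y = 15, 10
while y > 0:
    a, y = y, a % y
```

Let's trace through this code step by step.

Initialize: a = 15
Initialize: y = 10
Entering loop: while y > 0:
After iteration 1: a = 10, y = 5
After iteration 2: a = 5, y = 0
Loop ends.

Final answer: 5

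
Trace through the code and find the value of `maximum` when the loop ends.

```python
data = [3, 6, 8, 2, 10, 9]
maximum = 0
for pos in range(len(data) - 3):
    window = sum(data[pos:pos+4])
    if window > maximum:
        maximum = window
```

Let's trace through this code step by step.

Initialize: data = [3, 6, 8, 2, 10, 9]
Initialize: maximum = 0
Entering loop: for pos in range(len(data) - 3):
After iteration 1: pos = 0, maximum = 19, window = 19
After iteration 2: pos = 1, maximum = 26, window = 26
After iteration 3: pos = 2, maximum = 29, window = 29
Loop ends.

Final answer: 29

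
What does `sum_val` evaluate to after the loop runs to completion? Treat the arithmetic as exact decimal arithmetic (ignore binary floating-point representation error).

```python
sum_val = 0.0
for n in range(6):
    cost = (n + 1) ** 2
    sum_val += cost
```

Let's trace through this code step by step.

Initialize: sum_val = 0.0
Entering loop: for n in range(6):
After iteration 1: n = 0, sum_val = 1.0, cost = 1
After iteration 2: n = 1, sum_val = 5.0, cost = 4
After iteration 3: n = 2, sum_val = 14.0, cost = 9
After iteration 4: n = 3, sum_val = 30.0, cost = 16
After iteration 5: n = 4, sum_val = 55.0, cost = 25
After iteration 6: n = 5, sum_val = 91.0, cost = 36
Loop ends.

Final answer: 91.0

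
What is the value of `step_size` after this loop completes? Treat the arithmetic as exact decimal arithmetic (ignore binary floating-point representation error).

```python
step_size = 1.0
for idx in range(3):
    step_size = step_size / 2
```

Let's trace through this code step by step.

Initialize: step_size = 1.0
Entering loop: for idx in range(3):
After iteration 1: idx = 0, step_size = 0.5
After iteration 2: idx = 1, step_size = 0.25
After iteration 3: idx = 2, step_size = 0.125
Loop ends.

Final answer: 0.125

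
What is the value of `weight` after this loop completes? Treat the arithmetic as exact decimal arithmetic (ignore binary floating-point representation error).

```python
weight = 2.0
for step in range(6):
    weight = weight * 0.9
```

Let's trace through this code step by step.

Initialize: weight = 2.0
Entering loop: for step in range(6):
After iteration 1: step = 0, weight = 1.8
After iteration 2: step = 1, weight = 1.62
After iteration 3: step = 2, weight = 1.458
After iteration 4: step = 3, weight = 1.3122
After iteration 5: step = 4, weight = 1.18098
After iteration 6: step = 5, weight = 1.062882
Loop ends.

Final answer: 1.062882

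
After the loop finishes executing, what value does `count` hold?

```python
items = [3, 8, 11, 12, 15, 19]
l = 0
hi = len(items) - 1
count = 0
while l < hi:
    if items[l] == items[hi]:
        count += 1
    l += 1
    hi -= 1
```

Let's trace through this code step by step.

Initialize: items = [3, 8, 11, 12, 15, 19]
Initialize: l = 0
Initialize: hi = 5
Initialize: count = 0
Entering loop: while l < hi:
After iteration 1: l = 1, hi = 4, count = 0
After iteration 2: l = 2, hi = 3, count = 0
After iteration 3: l = 3, hi = 2, count = 0
Loop ends.

Final answer: 0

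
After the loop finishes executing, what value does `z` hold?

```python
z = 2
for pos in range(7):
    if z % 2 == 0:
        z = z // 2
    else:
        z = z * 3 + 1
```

Let's trace through this code step by step.

Initialize: z = 2
Entering loop: for pos in range(7):
After iteration 1: pos = 0, z = 1
After iteration 2: pos = 1, z = 4
After iteration 3: pos = 2, z = 2
After iteration 4: pos = 3, z = 1
After iteration 5: pos = 4, z = 4
After iteration 6: pos = 5, z = 2
After iteration 7: pos = 6, z = 1
Loop ends.

Final answer: 1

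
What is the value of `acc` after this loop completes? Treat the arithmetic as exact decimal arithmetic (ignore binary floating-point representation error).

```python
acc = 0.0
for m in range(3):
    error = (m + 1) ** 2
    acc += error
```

Let's trace through this code step by step.

Initialize: acc = 0.0
Entering loop: for m in range(3):
After iteration 1: m = 0, acc = 1.0, error = 1
After iteration 2: m = 1, acc = 5.0, error = 4
After iteration 3: m = 2, acc = 14.0, error = 9
Loop ends.

Final answer: 14.0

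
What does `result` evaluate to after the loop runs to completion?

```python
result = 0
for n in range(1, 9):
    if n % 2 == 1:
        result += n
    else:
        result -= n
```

Let's trace through this code step by step.

Initialize: result = 0
Entering loop: for n in range(1, 9):
After iteration 1: n = 1, result = 1
After iteration 2: n = 2, result = -1
After iteration 3: n = 3, result = 2
After iteration 4: n = 4, result = -2
After iteration 5: n = 5, result = 3
After iteration 6: n = 6, result = -3
After iteration 7: n = 7, result = 4
After iteration 8: n = 8, result = -4
Loop ends.

Final answer: -4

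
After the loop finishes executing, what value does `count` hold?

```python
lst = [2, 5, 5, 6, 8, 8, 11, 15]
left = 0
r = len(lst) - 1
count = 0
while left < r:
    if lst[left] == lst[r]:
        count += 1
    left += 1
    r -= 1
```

Let's trace through this code step by step.

Initialize: lst = [2, 5, 5, 6, 8, 8, 11, 15]
Initialize: left = 0
Initialize: r = 7
Initialize: count = 0
Entering loop: while left < r:
After iteration 1: left = 1, r = 6, count = 0
After iteration 2: left = 2, r = 5, count = 0
After iteration 3: left = 3, r = 4, count = 0
After iteration 4: left = 4, r = 3, count = 0
Loop ends.

Final answer: 0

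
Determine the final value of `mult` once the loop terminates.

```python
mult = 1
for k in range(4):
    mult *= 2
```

Let's trace through this code step by step.

Initialize: mult = 1
Entering loop: for k in range(4):
After iteration 1: k = 0, mult = 2
After iteration 2: k = 1, mult = 4
After iteration 3: k = 2, mult = 8
After iteration 4: k = 3, mult = 16
Loop ends.

Final answer: 16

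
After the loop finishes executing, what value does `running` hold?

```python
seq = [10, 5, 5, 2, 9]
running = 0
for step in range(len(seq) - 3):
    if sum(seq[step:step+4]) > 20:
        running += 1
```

Let's trace through this code step by step.

Initialize: seq = [10, 5, 5, 2, 9]
Initialize: running = 0
Entering loop: for step in range(len(seq) - 3):
After iteration 1: step = 0, running = 1
After iteration 2: step = 1, running = 2
Loop ends.

Final answer: 2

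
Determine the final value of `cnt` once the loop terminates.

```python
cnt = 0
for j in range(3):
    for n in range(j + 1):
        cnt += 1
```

Let's trace through this code step by step.

Initialize: cnt = 0
Entering loop: for j in range(3):
After iteration 1: j = 0, cnt = 1, n = 0
After iteration 2: j = 1, cnt = 3, n = 1
After iteration 3: j = 2, cnt = 6, n = 2
Loop ends.

Final answer: 6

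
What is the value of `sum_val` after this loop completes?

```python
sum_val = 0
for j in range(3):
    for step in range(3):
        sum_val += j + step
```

Let's trace through this code step by step.

Initialize: sum_val = 0
Entering loop: for j in range(3):
After iteration 1: j = 0, sum_val = 3
After iteration 2: j = 1, sum_val = 9
After iteration 3: j = 2, sum_val = 18
Loop ends.

Final answer: 18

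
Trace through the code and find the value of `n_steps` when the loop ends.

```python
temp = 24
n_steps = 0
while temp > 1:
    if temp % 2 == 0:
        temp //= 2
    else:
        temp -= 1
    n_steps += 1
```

Let's trace through this code step by step.

Initialize: temp = 24
Initialize: n_steps = 0
Entering loop: while temp > 1:
After iteration 1: temp = 12, n_steps = 1
After iteration 2: temp = 6, n_steps = 2
After iteration 3: temp = 3, n_steps = 3
After iteration 4: temp = 2, n_steps = 4
After iteration 5: temp = 1, n_steps = 5
Loop ends.

Final answer: 5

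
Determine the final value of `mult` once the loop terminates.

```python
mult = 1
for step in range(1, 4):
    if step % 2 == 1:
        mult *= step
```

Let's trace through this code step by step.

Initialize: mult = 1
Entering loop: for step in range(1, 4):
After iteration 1: step = 1, mult = 1
After iteration 2: step = 2, mult = 1
After iteration 3: step = 3, mult = 3
Loop ends.

Final answer: 3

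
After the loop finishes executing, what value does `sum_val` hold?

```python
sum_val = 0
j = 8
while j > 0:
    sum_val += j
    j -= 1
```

Let's trace through this code step by step.

Initialize: sum_val = 0
Initialize: j = 8
Entering loop: while j > 0:
After iteration 1: sum_val = 8, j = 7
After iteration 2: sum_val = 15, j = 6
After iteration 3: sum_val = 21, j = 5
After iteration 4: sum_val = 26, j = 4
After iteration 5: sum_val = 30, j = 3
After iteration 6: sum_val = 33, j = 2
After iteration 7: sum_val = 35, j = 1
After iteration 8: sum_val = 36, j = 0
Loop ends.

Final answer: 36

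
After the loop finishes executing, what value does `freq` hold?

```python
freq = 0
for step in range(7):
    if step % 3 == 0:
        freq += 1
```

Let's trace through this code step by step.

Initialize: freq = 0
Entering loop: for step in range(7):
After iteration 1: step = 0, freq = 1
After iteration 2: step = 1, freq = 1
After iteration 3: step = 2, freq = 1
After iteration 4: step = 3, freq = 2
After iteration 5: step = 4, freq = 2
After iteration 6: step = 5, freq = 2
After iteration 7: step = 6, freq = 3
Loop ends.

Final answer: 3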